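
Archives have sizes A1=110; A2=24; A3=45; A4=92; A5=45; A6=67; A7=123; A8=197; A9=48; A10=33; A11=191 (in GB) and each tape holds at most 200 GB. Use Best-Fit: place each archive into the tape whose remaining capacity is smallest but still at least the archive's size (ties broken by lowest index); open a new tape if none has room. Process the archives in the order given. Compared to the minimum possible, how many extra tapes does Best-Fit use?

Best-Fit: [110,24,45] [92,45,48] [67,123] [197] [33] [191] → 6 tapes.
Total size 975 GB; any packing needs at least ⌈975/200⌉ = 5 tapes.
An optimal packing achieves that bound: [197] [191] [123,67] [110,45,45] [92,48,33,24] → 5 tapes.
Excess: 6 − 5 = 1.

1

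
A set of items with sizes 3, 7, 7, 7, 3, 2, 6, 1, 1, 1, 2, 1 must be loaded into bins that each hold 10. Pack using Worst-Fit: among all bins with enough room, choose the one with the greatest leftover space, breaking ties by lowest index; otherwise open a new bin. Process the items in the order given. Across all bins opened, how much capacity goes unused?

9

bin 1: place 3, 7 left
bin 1: place 7, 0 left
bin 2: place 7, 3 left
bin 3: place 7, 3 left
bin 2: place 3, 0 left
bin 3: place 2, 1 left
bin 4: place 6, 4 left
bin 4: place 1, 3 left
bin 4: place 1, 2 left
bin 4: place 1, 1 left
bin 5: place 2, 8 left
bin 5: place 1, 7 left
5 bins × 10 = 50; used 41; unused 9.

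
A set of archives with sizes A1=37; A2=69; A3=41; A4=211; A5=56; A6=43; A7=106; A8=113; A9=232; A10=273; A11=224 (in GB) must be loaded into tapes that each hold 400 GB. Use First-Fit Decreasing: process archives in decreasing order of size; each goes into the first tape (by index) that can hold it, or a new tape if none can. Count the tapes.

Sorted descending: 273, 232, 224, 211, 113, 106, 69, 56, 43, 41, 37.
273 GB → tape 1 (remaining 127 GB)
232 GB → tape 2 (remaining 168 GB)
224 GB → tape 3 (remaining 176 GB)
211 GB → tape 4 (remaining 189 GB)
113 GB → tape 1 (remaining 14 GB)
106 GB → tape 2 (remaining 62 GB)
69 GB → tape 3 (remaining 107 GB)
56 GB → tape 2 (remaining 6 GB)
43 GB → tape 3 (remaining 64 GB)
41 GB → tape 3 (remaining 23 GB)
37 GB → tape 4 (remaining 152 GB)

4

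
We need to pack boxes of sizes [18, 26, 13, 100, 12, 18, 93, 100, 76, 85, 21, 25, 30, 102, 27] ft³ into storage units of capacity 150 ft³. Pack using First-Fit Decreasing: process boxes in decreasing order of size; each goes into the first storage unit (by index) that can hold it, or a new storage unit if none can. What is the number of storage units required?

Sorted descending: 102, 100, 100, 93, 85, 76, 30, 27, 26, 25, 21, 18, 18, 13, 12.
Put 102 ft³ in storage unit 1; 48 ft³ remain.
Put 100 ft³ in storage unit 2; 50 ft³ remain.
Put 100 ft³ in storage unit 3; 50 ft³ remain.
Put 93 ft³ in storage unit 4; 57 ft³ remain.
Put 85 ft³ in storage unit 5; 65 ft³ remain.
Put 76 ft³ in storage unit 6; 74 ft³ remain.
Put 30 ft³ in storage unit 1; 18 ft³ remain.
Put 27 ft³ in storage unit 2; 23 ft³ remain.
Put 26 ft³ in storage unit 3; 24 ft³ remain.
Put 25 ft³ in storage unit 4; 32 ft³ remain.
Put 21 ft³ in storage unit 2; 2 ft³ remain.
Put 18 ft³ in storage unit 1; 0 ft³ remain.
Put 18 ft³ in storage unit 3; 6 ft³ remain.
Put 13 ft³ in storage unit 4; 19 ft³ remain.
Put 12 ft³ in storage unit 4; 7 ft³ remain.
Final storage units: [102,30,18] [100,27,21] [100,26,18] [93,25,13,12] [85] [76].

6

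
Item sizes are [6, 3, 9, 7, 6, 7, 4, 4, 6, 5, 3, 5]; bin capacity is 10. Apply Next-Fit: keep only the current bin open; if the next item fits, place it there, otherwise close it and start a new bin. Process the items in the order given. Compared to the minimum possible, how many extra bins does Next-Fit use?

2

Next-Fit: [6,3] [9] [7] [6] [7] [4,4] [6] [5,3] [5] → 9 bins.
Total size 65; any packing needs at least ⌈65/10⌉ = 7 bins.
An optimal packing achieves that bound: [9] [7,3] [7,3] [6,4] [6,4] [6] [5,5] → 7 bins.
Excess: 9 − 7 = 2.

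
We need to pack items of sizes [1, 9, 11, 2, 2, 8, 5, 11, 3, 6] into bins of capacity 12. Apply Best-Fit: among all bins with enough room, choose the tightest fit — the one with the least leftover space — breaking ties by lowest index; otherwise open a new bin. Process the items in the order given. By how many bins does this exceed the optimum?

1

Best-Fit: [1,9,2] [11] [2,8] [5,3] [11] [6] → 6 bins.
Total size 58; any packing needs at least ⌈58/12⌉ = 5 bins.
An optimal packing achieves that bound: [11,1] [11] [9,3] [8,2,2] [6,5] → 5 bins.
Excess: 6 − 5 = 1.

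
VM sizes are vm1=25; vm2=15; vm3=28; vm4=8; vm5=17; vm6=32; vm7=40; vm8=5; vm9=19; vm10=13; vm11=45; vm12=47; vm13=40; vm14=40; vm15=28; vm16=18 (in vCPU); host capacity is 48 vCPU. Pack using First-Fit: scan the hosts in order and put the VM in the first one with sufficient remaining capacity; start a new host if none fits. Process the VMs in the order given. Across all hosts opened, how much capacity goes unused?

Put vm1 (25 vCPU) in host 1; 23 vCPU remain.
Put vm2 (15 vCPU) in host 1; 8 vCPU remain.
Put vm3 (28 vCPU) in host 2; 20 vCPU remain.
Put vm4 (8 vCPU) in host 1; 0 vCPU remain.
Put vm5 (17 vCPU) in host 2; 3 vCPU remain.
Put vm6 (32 vCPU) in host 3; 16 vCPU remain.
Put vm7 (40 vCPU) in host 4; 8 vCPU remain.
Put vm8 (5 vCPU) in host 3; 11 vCPU remain.
Put vm9 (19 vCPU) in host 5; 29 vCPU remain.
Put vm10 (13 vCPU) in host 5; 16 vCPU remain.
Put vm11 (45 vCPU) in host 6; 3 vCPU remain.
Put vm12 (47 vCPU) in host 7; 1 vCPU remain.
Put vm13 (40 vCPU) in host 8; 8 vCPU remain.
Put vm14 (40 vCPU) in host 9; 8 vCPU remain.
Put vm15 (28 vCPU) in host 10; 20 vCPU remain.
Put vm16 (18 vCPU) in host 10; 2 vCPU remain.
10 hosts × 48 vCPU = 480 vCPU; used 420 vCPU; unused 60 vCPU.

60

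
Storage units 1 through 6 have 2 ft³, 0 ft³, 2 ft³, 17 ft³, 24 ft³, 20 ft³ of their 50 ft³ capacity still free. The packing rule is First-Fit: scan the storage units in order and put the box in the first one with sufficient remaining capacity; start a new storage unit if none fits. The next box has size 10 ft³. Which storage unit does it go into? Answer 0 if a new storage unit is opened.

4

Storage units with room: storage unit 4 (17 ft³), storage unit 5 (24 ft³), storage unit 6 (20 ft³).
The first with room is storage unit 4.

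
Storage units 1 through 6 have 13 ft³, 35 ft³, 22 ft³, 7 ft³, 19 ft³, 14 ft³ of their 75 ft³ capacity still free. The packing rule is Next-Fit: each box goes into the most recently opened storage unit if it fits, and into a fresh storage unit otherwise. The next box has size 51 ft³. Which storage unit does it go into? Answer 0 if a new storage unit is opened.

0

Next-Fit only looks at storage unit 6, which has 14 ft³ free.
51 ft³ does not fit, so a new storage unit is opened.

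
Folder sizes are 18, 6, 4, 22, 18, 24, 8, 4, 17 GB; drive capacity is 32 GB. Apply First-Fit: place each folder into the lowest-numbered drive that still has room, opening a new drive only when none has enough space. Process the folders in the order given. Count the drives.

drive 1: place 18 GB, 14 GB left
drive 1: place 6 GB, 8 GB left
drive 1: place 4 GB, 4 GB left
drive 2: place 22 GB, 10 GB left
drive 3: place 18 GB, 14 GB left
drive 4: place 24 GB, 8 GB left
drive 2: place 8 GB, 2 GB left
drive 1: place 4 GB, 0 GB left
drive 5: place 17 GB, 15 GB left
Final drives: [18,6,4,4] [22,8] [18] [24] [17].

5 drives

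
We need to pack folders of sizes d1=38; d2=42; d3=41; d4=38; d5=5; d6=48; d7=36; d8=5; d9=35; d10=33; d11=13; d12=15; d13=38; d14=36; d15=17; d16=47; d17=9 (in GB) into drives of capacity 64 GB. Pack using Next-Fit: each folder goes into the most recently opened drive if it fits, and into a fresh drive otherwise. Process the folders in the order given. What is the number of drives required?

drive 1: place d1 (38 GB), 26 GB left
drive 2: place d2 (42 GB), 22 GB left
drive 3: place d3 (41 GB), 23 GB left
drive 4: place d4 (38 GB), 26 GB left
drive 4: place d5 (5 GB), 21 GB left
drive 5: place d6 (48 GB), 16 GB left
drive 6: place d7 (36 GB), 28 GB left
drive 6: place d8 (5 GB), 23 GB left
drive 7: place d9 (35 GB), 29 GB left
drive 8: place d10 (33 GB), 31 GB left
drive 8: place d11 (13 GB), 18 GB left
drive 8: place d12 (15 GB), 3 GB left
drive 9: place d13 (38 GB), 26 GB left
drive 10: place d14 (36 GB), 28 GB left
drive 10: place d15 (17 GB), 11 GB left
drive 11: place d16 (47 GB), 17 GB left
drive 11: place d17 (9 GB), 8 GB left
Final drives: [38] [42] [41] [38,5] [48] [36,5] [35] [33,13,15] [38] [36,17] [47,9].

11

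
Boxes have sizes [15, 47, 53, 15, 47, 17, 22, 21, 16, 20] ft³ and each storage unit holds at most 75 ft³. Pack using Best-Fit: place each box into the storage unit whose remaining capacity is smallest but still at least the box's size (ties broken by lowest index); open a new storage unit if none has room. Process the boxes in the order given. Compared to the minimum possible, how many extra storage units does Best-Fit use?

1

Best-Fit: [15,47] [53,15] [47,17] [22,21,16] [20] → 5 storage units.
Total size 273 ft³; any packing needs at least ⌈273/75⌉ = 4 storage units.
An optimal packing achieves that bound: [53,22] [47,21] [47,20] [17,16,15,15] → 4 storage units.
Excess: 5 − 4 = 1.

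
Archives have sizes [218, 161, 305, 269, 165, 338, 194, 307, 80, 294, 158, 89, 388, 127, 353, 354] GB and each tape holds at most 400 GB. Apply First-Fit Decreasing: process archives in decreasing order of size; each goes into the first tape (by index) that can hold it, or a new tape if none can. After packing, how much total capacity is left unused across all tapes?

Sorted descending: 388, 354, 353, 338, 307, 305, 294, 269, 218, 194, 165, 161, 158, 127, 89, 80.
tape 1: place 388 GB, 12 GB left
tape 2: place 354 GB, 46 GB left
tape 3: place 353 GB, 47 GB left
tape 4: place 338 GB, 62 GB left
tape 5: place 307 GB, 93 GB left
tape 6: place 305 GB, 95 GB left
tape 7: place 294 GB, 106 GB left
tape 8: place 269 GB, 131 GB left
tape 9: place 218 GB, 182 GB left
tape 10: place 194 GB, 206 GB left
tape 9: place 165 GB, 17 GB left
tape 10: place 161 GB, 45 GB left
tape 11: place 158 GB, 242 GB left
tape 8: place 127 GB, 4 GB left
tape 5: place 89 GB, 4 GB left
tape 6: place 80 GB, 15 GB left
11 tapes × 400 GB = 4400 GB; used 3800 GB; unused 600 GB.

600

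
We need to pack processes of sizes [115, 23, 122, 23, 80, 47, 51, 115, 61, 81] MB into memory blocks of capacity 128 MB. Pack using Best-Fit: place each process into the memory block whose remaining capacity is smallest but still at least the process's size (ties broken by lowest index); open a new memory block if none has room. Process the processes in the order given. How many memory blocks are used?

7 memory blocks

115 MB → memory block 1 (remaining 13 MB)
23 MB → memory block 2 (remaining 105 MB)
122 MB → memory block 3 (remaining 6 MB)
23 MB → memory block 2 (remaining 82 MB)
80 MB → memory block 2 (remaining 2 MB)
47 MB → memory block 4 (remaining 81 MB)
51 MB → memory block 4 (remaining 30 MB)
115 MB → memory block 5 (remaining 13 MB)
61 MB → memory block 6 (remaining 67 MB)
81 MB → memory block 7 (remaining 47 MB)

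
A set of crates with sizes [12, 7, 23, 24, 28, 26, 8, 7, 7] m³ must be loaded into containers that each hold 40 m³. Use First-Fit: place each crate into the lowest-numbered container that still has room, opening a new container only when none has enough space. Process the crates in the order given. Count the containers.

5

container 1: place 12 m³, 28 m³ left
container 1: place 7 m³, 21 m³ left
container 2: place 23 m³, 17 m³ left
container 3: place 24 m³, 16 m³ left
container 4: place 28 m³, 12 m³ left
container 5: place 26 m³, 14 m³ left
container 1: place 8 m³, 13 m³ left
container 1: place 7 m³, 6 m³ left
container 2: place 7 m³, 10 m³ left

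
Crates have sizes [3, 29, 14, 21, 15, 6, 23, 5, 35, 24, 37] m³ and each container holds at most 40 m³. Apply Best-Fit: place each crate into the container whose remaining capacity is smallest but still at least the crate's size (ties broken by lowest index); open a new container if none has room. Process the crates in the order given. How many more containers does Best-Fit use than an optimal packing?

Best-Fit: [3,29,6] [14,21,5] [15,23] [35] [24] [37] → 6 containers.
Total size 212 m³; any packing needs at least ⌈212/40⌉ = 6 containers.
So 6 is already optimal.

0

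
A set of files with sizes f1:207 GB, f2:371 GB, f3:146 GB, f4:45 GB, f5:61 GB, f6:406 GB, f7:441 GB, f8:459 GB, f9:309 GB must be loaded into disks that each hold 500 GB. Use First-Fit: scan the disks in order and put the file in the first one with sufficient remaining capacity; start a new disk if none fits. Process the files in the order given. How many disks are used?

6 disks

Put f1 (207 GB) in disk 1; 293 GB remain.
Put f2 (371 GB) in disk 2; 129 GB remain.
Put f3 (146 GB) in disk 1; 147 GB remain.
Put f4 (45 GB) in disk 1; 102 GB remain.
Put f5 (61 GB) in disk 1; 41 GB remain.
Put f6 (406 GB) in disk 3; 94 GB remain.
Put f7 (441 GB) in disk 4; 59 GB remain.
Put f8 (459 GB) in disk 5; 41 GB remain.
Put f9 (309 GB) in disk 6; 191 GB remain.
Final disks: [207,146,45,61] [371] [406] [441] [459] [309].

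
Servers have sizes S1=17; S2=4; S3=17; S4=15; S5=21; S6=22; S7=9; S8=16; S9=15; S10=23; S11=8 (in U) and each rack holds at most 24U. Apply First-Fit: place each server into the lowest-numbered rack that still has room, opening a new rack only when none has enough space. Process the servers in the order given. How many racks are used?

Put S1 (17U) in rack 1; 7U remain.
Put S2 (4U) in rack 1; 3U remain.
Put S3 (17U) in rack 2; 7U remain.
Put S4 (15U) in rack 3; 9U remain.
Put S5 (21U) in rack 4; 3U remain.
Put S6 (22U) in rack 5; 2U remain.
Put S7 (9U) in rack 3; 0U remain.
Put S8 (16U) in rack 6; 8U remain.
Put S9 (15U) in rack 7; 9U remain.
Put S10 (23U) in rack 8; 1U remain.
Put S11 (8U) in rack 6; 0U remain.

8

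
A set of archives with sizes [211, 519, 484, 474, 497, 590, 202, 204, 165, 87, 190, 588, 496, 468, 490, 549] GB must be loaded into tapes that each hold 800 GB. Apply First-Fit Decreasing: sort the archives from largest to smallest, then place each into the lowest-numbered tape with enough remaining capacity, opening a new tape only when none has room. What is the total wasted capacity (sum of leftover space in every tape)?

Sorted descending: 590, 588, 549, 519, 497, 496, 490, 484, 474, 468, 211, 204, 202, 190, 165, 87.
tape 1: place 590 GB, 210 GB left
tape 2: place 588 GB, 212 GB left
tape 3: place 549 GB, 251 GB left
tape 4: place 519 GB, 281 GB left
tape 5: place 497 GB, 303 GB left
tape 6: place 496 GB, 304 GB left
tape 7: place 490 GB, 310 GB left
tape 8: place 484 GB, 316 GB left
tape 9: place 474 GB, 326 GB left
tape 10: place 468 GB, 332 GB left
tape 2: place 211 GB, 1 GB left
tape 1: place 204 GB, 6 GB left
tape 3: place 202 GB, 49 GB left
tape 4: place 190 GB, 91 GB left
tape 5: place 165 GB, 138 GB left
tape 4: place 87 GB, 4 GB left
10 tapes × 800 GB = 8000 GB; used 6214 GB; unused 1786 GB.

1786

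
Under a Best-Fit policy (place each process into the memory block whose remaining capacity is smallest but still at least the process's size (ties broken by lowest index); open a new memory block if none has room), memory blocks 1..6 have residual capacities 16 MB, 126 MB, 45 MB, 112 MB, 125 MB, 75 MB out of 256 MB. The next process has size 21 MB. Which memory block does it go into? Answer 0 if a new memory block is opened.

3

Memory blocks with room: memory block 2 (126 MB), memory block 3 (45 MB), memory block 4 (112 MB), memory block 5 (125 MB), memory block 6 (75 MB).
Tightest fit is memory block 3 with 45 MB free.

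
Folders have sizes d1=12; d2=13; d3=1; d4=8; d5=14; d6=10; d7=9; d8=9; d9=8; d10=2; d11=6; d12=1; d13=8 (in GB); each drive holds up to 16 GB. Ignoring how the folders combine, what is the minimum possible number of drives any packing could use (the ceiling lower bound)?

Total size = 12 + 13 + 1 + 8 + 14 + 10 + 9 + 9 + 8 + 2 + 6 + 1 + 8 = 101 GB.
⌈101 / 16⌉ = 7.

7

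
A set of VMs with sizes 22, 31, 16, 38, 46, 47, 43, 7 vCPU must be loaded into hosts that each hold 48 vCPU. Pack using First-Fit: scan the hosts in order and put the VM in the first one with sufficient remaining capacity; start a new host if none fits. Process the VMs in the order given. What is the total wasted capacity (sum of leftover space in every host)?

38

host 1: place 22 vCPU, 26 vCPU left
host 2: place 31 vCPU, 17 vCPU left
host 1: place 16 vCPU, 10 vCPU left
host 3: place 38 vCPU, 10 vCPU left
host 4: place 46 vCPU, 2 vCPU left
host 5: place 47 vCPU, 1 vCPU left
host 6: place 43 vCPU, 5 vCPU left
host 1: place 7 vCPU, 3 vCPU left
6 hosts × 48 vCPU = 288 vCPU; used 250 vCPU; unused 38 vCPU.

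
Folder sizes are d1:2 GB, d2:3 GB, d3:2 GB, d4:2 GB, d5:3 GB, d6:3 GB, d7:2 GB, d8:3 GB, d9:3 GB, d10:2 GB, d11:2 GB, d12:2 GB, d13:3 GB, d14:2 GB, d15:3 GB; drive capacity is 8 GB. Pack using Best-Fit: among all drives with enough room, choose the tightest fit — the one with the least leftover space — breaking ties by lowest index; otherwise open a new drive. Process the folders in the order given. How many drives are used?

5 drives

Put d1 (2 GB) in drive 1; 6 GB remain.
Put d2 (3 GB) in drive 1; 3 GB remain.
Put d3 (2 GB) in drive 1; 1 GB remain.
Put d4 (2 GB) in drive 2; 6 GB remain.
Put d5 (3 GB) in drive 2; 3 GB remain.
Put d6 (3 GB) in drive 2; 0 GB remain.
Put d7 (2 GB) in drive 3; 6 GB remain.
Put d8 (3 GB) in drive 3; 3 GB remain.
Put d9 (3 GB) in drive 3; 0 GB remain.
Put d10 (2 GB) in drive 4; 6 GB remain.
Put d11 (2 GB) in drive 4; 4 GB remain.
Put d12 (2 GB) in drive 4; 2 GB remain.
Put d13 (3 GB) in drive 5; 5 GB remain.
Put d14 (2 GB) in drive 4; 0 GB remain.
Put d15 (3 GB) in drive 5; 2 GB remain.
Final drives: [2,3,2] [2,3,3] [2,3,3] [2,2,2,2] [3,3].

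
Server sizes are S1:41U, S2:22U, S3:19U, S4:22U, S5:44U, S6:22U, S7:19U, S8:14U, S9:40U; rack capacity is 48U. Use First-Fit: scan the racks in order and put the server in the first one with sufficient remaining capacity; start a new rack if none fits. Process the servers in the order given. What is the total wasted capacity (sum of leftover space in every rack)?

Put S1 (41U) in rack 1; 7U remain.
Put S2 (22U) in rack 2; 26U remain.
Put S3 (19U) in rack 2; 7U remain.
Put S4 (22U) in rack 3; 26U remain.
Put S5 (44U) in rack 4; 4U remain.
Put S6 (22U) in rack 3; 4U remain.
Put S7 (19U) in rack 5; 29U remain.
Put S8 (14U) in rack 5; 15U remain.
Put S9 (40U) in rack 6; 8U remain.
6 racks × 48U = 288U; used 243U; unused 45U.

45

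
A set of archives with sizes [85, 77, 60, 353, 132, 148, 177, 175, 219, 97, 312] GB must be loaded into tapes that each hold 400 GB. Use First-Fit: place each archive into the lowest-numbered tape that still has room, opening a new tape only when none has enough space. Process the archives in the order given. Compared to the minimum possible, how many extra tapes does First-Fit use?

1

First-Fit: [85,77,60,132] [353] [148,177] [175,219] [97] [312] → 6 tapes.
Total size 1835 GB; any packing needs at least ⌈1835/400⌉ = 5 tapes.
An optimal packing achieves that bound: [353] [312,85] [219,177] [175,148,77] [132,97,60] → 5 tapes.
Excess: 6 − 5 = 1.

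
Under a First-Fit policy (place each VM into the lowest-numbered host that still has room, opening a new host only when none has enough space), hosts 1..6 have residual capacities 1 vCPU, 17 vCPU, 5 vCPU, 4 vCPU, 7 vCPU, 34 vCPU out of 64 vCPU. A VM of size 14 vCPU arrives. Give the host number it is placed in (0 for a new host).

Hosts with room: host 2 (17 vCPU), host 6 (34 vCPU).
The first with room is host 2.

2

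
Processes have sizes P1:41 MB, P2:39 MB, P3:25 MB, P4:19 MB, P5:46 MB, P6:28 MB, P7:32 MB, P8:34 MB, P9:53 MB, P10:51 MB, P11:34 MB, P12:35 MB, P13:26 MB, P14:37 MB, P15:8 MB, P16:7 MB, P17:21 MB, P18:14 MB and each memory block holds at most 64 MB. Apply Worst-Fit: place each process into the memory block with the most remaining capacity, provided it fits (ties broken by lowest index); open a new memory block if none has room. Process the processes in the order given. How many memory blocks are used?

10 memory blocks

memory block 1: place P1 (41 MB), 23 MB left
memory block 2: place P2 (39 MB), 25 MB left
memory block 2: place P3 (25 MB), 0 MB left
memory block 1: place P4 (19 MB), 4 MB left
memory block 3: place P5 (46 MB), 18 MB left
memory block 4: place P6 (28 MB), 36 MB left
memory block 4: place P7 (32 MB), 4 MB left
memory block 5: place P8 (34 MB), 30 MB left
memory block 6: place P9 (53 MB), 11 MB left
memory block 7: place P10 (51 MB), 13 MB left
memory block 8: place P11 (34 MB), 30 MB left
memory block 9: place P12 (35 MB), 29 MB left
memory block 5: place P13 (26 MB), 4 MB left
memory block 10: place P14 (37 MB), 27 MB left
memory block 8: place P15 (8 MB), 22 MB left
memory block 9: place P16 (7 MB), 22 MB left
memory block 10: place P17 (21 MB), 6 MB left
memory block 8: place P18 (14 MB), 8 MB left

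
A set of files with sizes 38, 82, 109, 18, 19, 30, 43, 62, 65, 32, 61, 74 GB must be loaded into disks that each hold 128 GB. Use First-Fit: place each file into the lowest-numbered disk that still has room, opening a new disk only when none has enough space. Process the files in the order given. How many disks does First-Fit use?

6

disk 1: place 38 GB, 90 GB left
disk 1: place 82 GB, 8 GB left
disk 2: place 109 GB, 19 GB left
disk 2: place 18 GB, 1 GB left
disk 3: place 19 GB, 109 GB left
disk 3: place 30 GB, 79 GB left
disk 3: place 43 GB, 36 GB left
disk 4: place 62 GB, 66 GB left
disk 4: place 65 GB, 1 GB left
disk 3: place 32 GB, 4 GB left
disk 5: place 61 GB, 67 GB left
disk 6: place 74 GB, 54 GB left
Final disks: [38,82] [109,18] [19,30,43,32] [62,65] [61] [74].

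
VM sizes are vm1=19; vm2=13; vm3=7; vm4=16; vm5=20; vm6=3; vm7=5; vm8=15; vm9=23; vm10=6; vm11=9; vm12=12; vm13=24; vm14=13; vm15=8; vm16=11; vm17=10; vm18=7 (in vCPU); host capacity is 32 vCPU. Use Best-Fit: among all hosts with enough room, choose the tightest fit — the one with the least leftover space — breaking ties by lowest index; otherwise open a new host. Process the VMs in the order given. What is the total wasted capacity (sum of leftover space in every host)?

Put vm1 (19 vCPU) in host 1; 13 vCPU remain.
Put vm2 (13 vCPU) in host 1; 0 vCPU remain.
Put vm3 (7 vCPU) in host 2; 25 vCPU remain.
Put vm4 (16 vCPU) in host 2; 9 vCPU remain.
Put vm5 (20 vCPU) in host 3; 12 vCPU remain.
Put vm6 (3 vCPU) in host 2; 6 vCPU remain.
Put vm7 (5 vCPU) in host 2; 1 vCPU remain.
Put vm8 (15 vCPU) in host 4; 17 vCPU remain.
Put vm9 (23 vCPU) in host 5; 9 vCPU remain.
Put vm10 (6 vCPU) in host 5; 3 vCPU remain.
Put vm11 (9 vCPU) in host 3; 3 vCPU remain.
Put vm12 (12 vCPU) in host 4; 5 vCPU remain.
Put vm13 (24 vCPU) in host 6; 8 vCPU remain.
Put vm14 (13 vCPU) in host 7; 19 vCPU remain.
Put vm15 (8 vCPU) in host 6; 0 vCPU remain.
Put vm16 (11 vCPU) in host 7; 8 vCPU remain.
Put vm17 (10 vCPU) in host 8; 22 vCPU remain.
Put vm18 (7 vCPU) in host 7; 1 vCPU remain.
8 hosts × 32 vCPU = 256 vCPU; used 221 vCPU; unused 35 vCPU.

35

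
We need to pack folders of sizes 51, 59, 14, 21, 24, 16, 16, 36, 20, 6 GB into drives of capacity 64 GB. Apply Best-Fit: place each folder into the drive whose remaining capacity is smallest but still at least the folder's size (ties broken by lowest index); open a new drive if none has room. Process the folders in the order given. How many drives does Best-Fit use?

51 GB → drive 1 (remaining 13 GB)
59 GB → drive 2 (remaining 5 GB)
14 GB → drive 3 (remaining 50 GB)
21 GB → drive 3 (remaining 29 GB)
24 GB → drive 3 (remaining 5 GB)
16 GB → drive 4 (remaining 48 GB)
16 GB → drive 4 (remaining 32 GB)
36 GB → drive 5 (remaining 28 GB)
20 GB → drive 5 (remaining 8 GB)
6 GB → drive 5 (remaining 2 GB)

5 drives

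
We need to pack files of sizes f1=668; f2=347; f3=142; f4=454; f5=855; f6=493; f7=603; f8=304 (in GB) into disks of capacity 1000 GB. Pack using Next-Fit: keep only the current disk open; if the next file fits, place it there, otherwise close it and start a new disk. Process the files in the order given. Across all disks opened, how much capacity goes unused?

Put f1 (668 GB) in disk 1; 332 GB remain.
Put f2 (347 GB) in disk 2; 653 GB remain.
Put f3 (142 GB) in disk 2; 511 GB remain.
Put f4 (454 GB) in disk 2; 57 GB remain.
Put f5 (855 GB) in disk 3; 145 GB remain.
Put f6 (493 GB) in disk 4; 507 GB remain.
Put f7 (603 GB) in disk 5; 397 GB remain.
Put f8 (304 GB) in disk 5; 93 GB remain.
5 disks × 1000 GB = 5000 GB; used 3866 GB; unused 1134 GB.

1134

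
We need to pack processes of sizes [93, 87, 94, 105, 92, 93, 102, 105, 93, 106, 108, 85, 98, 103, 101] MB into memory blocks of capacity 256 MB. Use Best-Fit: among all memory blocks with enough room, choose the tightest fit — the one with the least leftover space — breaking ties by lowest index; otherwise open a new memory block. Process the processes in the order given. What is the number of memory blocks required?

memory block 1: place 93 MB, 163 MB left
memory block 1: place 87 MB, 76 MB left
memory block 2: place 94 MB, 162 MB left
memory block 2: place 105 MB, 57 MB left
memory block 3: place 92 MB, 164 MB left
memory block 3: place 93 MB, 71 MB left
memory block 4: place 102 MB, 154 MB left
memory block 4: place 105 MB, 49 MB left
memory block 5: place 93 MB, 163 MB left
memory block 5: place 106 MB, 57 MB left
memory block 6: place 108 MB, 148 MB left
memory block 6: place 85 MB, 63 MB left
memory block 7: place 98 MB, 158 MB left
memory block 7: place 103 MB, 55 MB left
memory block 8: place 101 MB, 155 MB left

8 memory blocks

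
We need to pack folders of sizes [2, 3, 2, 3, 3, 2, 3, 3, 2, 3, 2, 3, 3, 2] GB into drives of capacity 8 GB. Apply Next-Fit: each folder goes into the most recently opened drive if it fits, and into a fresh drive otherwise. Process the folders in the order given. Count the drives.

drive 1: place 2 GB, 6 GB left
drive 1: place 3 GB, 3 GB left
drive 1: place 2 GB, 1 GB left
drive 2: place 3 GB, 5 GB left
drive 2: place 3 GB, 2 GB left
drive 2: place 2 GB, 0 GB left
drive 3: place 3 GB, 5 GB left
drive 3: place 3 GB, 2 GB left
drive 3: place 2 GB, 0 GB left
drive 4: place 3 GB, 5 GB left
drive 4: place 2 GB, 3 GB left
drive 4: place 3 GB, 0 GB left
drive 5: place 3 GB, 5 GB left
drive 5: place 2 GB, 3 GB left

5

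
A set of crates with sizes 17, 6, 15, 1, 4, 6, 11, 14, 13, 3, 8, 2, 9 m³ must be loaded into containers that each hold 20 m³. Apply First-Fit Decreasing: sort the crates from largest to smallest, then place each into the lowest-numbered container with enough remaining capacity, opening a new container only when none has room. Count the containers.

Sorted descending: 17, 15, 14, 13, 11, 9, 8, 6, 6, 4, 3, 2, 1.
container 1: place 17 m³, 3 m³ left
container 2: place 15 m³, 5 m³ left
container 3: place 14 m³, 6 m³ left
container 4: place 13 m³, 7 m³ left
container 5: place 11 m³, 9 m³ left
container 5: place 9 m³, 0 m³ left
container 6: place 8 m³, 12 m³ left
container 3: place 6 m³, 0 m³ left
container 4: place 6 m³, 1 m³ left
container 2: place 4 m³, 1 m³ left
container 1: place 3 m³, 0 m³ left
container 6: place 2 m³, 10 m³ left
container 2: place 1 m³, 0 m³ left
Final containers: [17,3] [15,4,1] [14,6] [13,6] [11,9] [8,2].

6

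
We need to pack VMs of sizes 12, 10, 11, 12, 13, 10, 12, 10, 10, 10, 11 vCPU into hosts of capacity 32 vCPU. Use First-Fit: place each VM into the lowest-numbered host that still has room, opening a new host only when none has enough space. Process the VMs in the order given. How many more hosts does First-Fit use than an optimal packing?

1

First-Fit: [12,10,10] [11,12] [13,12] [10,10,10] [11] → 5 hosts.
Total size 121 vCPU; any packing needs at least ⌈121/32⌉ = 4 hosts.
An optimal packing achieves that bound: [13,12] [12,10,10] [12,10,10] [11,11,10] → 4 hosts.
Excess: 5 − 4 = 1.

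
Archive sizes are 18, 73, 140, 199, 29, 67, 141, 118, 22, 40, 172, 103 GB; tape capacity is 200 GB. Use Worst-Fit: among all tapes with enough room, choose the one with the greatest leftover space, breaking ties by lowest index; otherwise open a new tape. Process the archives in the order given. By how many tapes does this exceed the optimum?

Worst-Fit: [18,73,29,67] [140,40] [199] [141] [118,22] [172] [103] → 7 tapes.
Total size 1122 GB; any packing needs at least ⌈1122/200⌉ = 6 tapes.
An optimal packing achieves that bound: [199] [172,22] [141,40,18] [140,29] [118,73] [103,67] → 6 tapes.
Excess: 7 − 6 = 1.

1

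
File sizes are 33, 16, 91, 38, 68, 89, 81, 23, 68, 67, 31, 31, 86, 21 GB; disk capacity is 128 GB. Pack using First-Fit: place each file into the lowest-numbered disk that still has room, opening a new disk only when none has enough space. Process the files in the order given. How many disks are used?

8

disk 1: place 33 GB, 95 GB left
disk 1: place 16 GB, 79 GB left
disk 2: place 91 GB, 37 GB left
disk 1: place 38 GB, 41 GB left
disk 3: place 68 GB, 60 GB left
disk 4: place 89 GB, 39 GB left
disk 5: place 81 GB, 47 GB left
disk 1: place 23 GB, 18 GB left
disk 6: place 68 GB, 60 GB left
disk 7: place 67 GB, 61 GB left
disk 2: place 31 GB, 6 GB left
disk 3: place 31 GB, 29 GB left
disk 8: place 86 GB, 42 GB left
disk 3: place 21 GB, 8 GB left
Final disks: [33,16,38,23] [91,31] [68,31,21] [89] [81] [68] [67] [86].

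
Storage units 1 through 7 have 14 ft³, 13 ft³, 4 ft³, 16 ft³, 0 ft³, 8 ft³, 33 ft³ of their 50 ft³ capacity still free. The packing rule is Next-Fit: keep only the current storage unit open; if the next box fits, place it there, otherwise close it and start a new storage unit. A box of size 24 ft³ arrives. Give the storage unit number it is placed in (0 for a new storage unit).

Next-Fit only looks at storage unit 7, which has 33 ft³ free.
24 ft³ fits there.

7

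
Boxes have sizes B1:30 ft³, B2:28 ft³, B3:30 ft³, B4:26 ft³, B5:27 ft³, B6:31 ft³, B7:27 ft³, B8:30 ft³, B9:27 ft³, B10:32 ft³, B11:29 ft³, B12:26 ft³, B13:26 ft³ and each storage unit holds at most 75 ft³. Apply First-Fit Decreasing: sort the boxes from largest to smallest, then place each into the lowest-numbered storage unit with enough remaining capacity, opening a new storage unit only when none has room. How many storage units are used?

Sorted descending: 32, 31, 30, 30, 30, 29, 28, 27, 27, 27, 26, 26, 26.
32 ft³ → storage unit 1 (remaining 43 ft³)
31 ft³ → storage unit 1 (remaining 12 ft³)
30 ft³ → storage unit 2 (remaining 45 ft³)
30 ft³ → storage unit 2 (remaining 15 ft³)
30 ft³ → storage unit 3 (remaining 45 ft³)
29 ft³ → storage unit 3 (remaining 16 ft³)
28 ft³ → storage unit 4 (remaining 47 ft³)
27 ft³ → storage unit 4 (remaining 20 ft³)
27 ft³ → storage unit 5 (remaining 48 ft³)
27 ft³ → storage unit 5 (remaining 21 ft³)
26 ft³ → storage unit 6 (remaining 49 ft³)
26 ft³ → storage unit 6 (remaining 23 ft³)
26 ft³ → storage unit 7 (remaining 49 ft³)
Final storage units: [32,31] [30,30] [30,29] [28,27] [27,27] [26,26] [26].

7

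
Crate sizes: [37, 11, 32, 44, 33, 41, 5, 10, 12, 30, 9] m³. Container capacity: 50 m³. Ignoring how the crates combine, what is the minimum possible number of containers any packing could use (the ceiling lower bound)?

6 containers

Total size = 37 + 11 + 32 + 44 + 33 + 41 + 5 + 10 + 12 + 30 + 9 = 264 m³.
⌈264 / 50⌉ = 6.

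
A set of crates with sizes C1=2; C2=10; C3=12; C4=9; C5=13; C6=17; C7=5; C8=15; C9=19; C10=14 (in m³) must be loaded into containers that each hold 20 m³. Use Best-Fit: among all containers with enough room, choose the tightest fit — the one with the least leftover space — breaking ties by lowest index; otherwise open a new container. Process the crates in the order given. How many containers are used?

Put C1 (2 m³) in container 1; 18 m³ remain.
Put C2 (10 m³) in container 1; 8 m³ remain.
Put C3 (12 m³) in container 2; 8 m³ remain.
Put C4 (9 m³) in container 3; 11 m³ remain.
Put C5 (13 m³) in container 4; 7 m³ remain.
Put C6 (17 m³) in container 5; 3 m³ remain.
Put C7 (5 m³) in container 4; 2 m³ remain.
Put C8 (15 m³) in container 6; 5 m³ remain.
Put C9 (19 m³) in container 7; 1 m³ remain.
Put C10 (14 m³) in container 8; 6 m³ remain.

8 containers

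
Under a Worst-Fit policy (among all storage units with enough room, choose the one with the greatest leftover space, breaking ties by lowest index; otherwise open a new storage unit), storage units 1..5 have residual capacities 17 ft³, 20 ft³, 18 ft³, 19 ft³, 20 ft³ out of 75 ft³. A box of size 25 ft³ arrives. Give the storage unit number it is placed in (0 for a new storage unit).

No storage unit has ≥ 25 ft³ free, so a new storage unit is opened.

0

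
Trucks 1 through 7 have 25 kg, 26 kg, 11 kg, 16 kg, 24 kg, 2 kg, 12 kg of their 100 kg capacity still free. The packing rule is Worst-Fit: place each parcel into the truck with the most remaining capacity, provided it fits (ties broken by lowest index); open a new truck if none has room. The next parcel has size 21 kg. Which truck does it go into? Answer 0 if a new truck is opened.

Trucks with room: truck 1 (25 kg), truck 2 (26 kg), truck 5 (24 kg).
Most room is truck 2 with 26 kg free.

2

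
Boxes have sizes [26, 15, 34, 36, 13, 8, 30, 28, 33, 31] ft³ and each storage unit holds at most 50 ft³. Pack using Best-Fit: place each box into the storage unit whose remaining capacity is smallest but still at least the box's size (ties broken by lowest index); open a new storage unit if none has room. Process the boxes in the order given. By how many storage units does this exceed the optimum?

Best-Fit: [26,15,8] [34] [36,13] [30] [28] [33] [31] → 7 storage units.
7 boxes exceed 25 ft³ (half the capacity), and no two of those can share a storage unit, so at least 7 storage units are needed.
So 7 is already optimal.

0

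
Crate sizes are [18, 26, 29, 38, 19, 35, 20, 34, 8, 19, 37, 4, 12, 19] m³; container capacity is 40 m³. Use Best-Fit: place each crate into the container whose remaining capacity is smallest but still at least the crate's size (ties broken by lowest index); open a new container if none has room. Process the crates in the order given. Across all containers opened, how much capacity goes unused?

container 1: place 18 m³, 22 m³ left
container 2: place 26 m³, 14 m³ left
container 3: place 29 m³, 11 m³ left
container 4: place 38 m³, 2 m³ left
container 1: place 19 m³, 3 m³ left
container 5: place 35 m³, 5 m³ left
container 6: place 20 m³, 20 m³ left
container 7: place 34 m³, 6 m³ left
container 3: place 8 m³, 3 m³ left
container 6: place 19 m³, 1 m³ left
container 8: place 37 m³, 3 m³ left
container 5: place 4 m³, 1 m³ left
container 2: place 12 m³, 2 m³ left
container 9: place 19 m³, 21 m³ left
9 containers × 40 m³ = 360 m³; used 318 m³; unused 42 m³.

42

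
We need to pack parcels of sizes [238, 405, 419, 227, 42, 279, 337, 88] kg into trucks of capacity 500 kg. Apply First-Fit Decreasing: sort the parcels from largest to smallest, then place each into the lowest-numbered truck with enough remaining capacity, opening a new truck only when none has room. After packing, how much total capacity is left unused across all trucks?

465

Sorted descending: 419, 405, 337, 279, 238, 227, 88, 42.
419 kg → truck 1 (remaining 81 kg)
405 kg → truck 2 (remaining 95 kg)
337 kg → truck 3 (remaining 163 kg)
279 kg → truck 4 (remaining 221 kg)
238 kg → truck 5 (remaining 262 kg)
227 kg → truck 5 (remaining 35 kg)
88 kg → truck 2 (remaining 7 kg)
42 kg → truck 1 (remaining 39 kg)
5 trucks × 500 kg = 2500 kg; used 2035 kg; unused 465 kg.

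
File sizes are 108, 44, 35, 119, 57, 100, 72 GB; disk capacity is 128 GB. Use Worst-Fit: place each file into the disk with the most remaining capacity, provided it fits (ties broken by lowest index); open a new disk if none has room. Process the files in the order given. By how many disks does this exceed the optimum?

Worst-Fit: [108] [44,35] [119] [57] [100] [72] → 6 disks.
Total size 535 GB; any packing needs at least ⌈535/128⌉ = 5 disks.
An optimal packing achieves that bound: [119] [108] [100] [72,44] [57,35] → 5 disks.
Excess: 6 − 5 = 1.

1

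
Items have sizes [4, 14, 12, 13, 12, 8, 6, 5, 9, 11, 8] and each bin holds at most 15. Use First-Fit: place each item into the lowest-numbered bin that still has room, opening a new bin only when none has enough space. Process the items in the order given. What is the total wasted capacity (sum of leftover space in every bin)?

bin 1: place 4, 11 left
bin 2: place 14, 1 left
bin 3: place 12, 3 left
bin 4: place 13, 2 left
bin 5: place 12, 3 left
bin 1: place 8, 3 left
bin 6: place 6, 9 left
bin 6: place 5, 4 left
bin 7: place 9, 6 left
bin 8: place 11, 4 left
bin 9: place 8, 7 left
9 bins × 15 = 135; used 102; unused 33.

33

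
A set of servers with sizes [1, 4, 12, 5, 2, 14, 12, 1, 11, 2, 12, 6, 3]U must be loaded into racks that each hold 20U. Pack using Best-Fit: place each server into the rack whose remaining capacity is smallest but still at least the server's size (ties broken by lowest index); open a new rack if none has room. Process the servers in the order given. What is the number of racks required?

5

1U → rack 1 (remaining 19U)
4U → rack 1 (remaining 15U)
12U → rack 1 (remaining 3U)
5U → rack 2 (remaining 15U)
2U → rack 1 (remaining 1U)
14U → rack 2 (remaining 1U)
12U → rack 3 (remaining 8U)
1U → rack 1 (remaining 0U)
11U → rack 4 (remaining 9U)
2U → rack 3 (remaining 6U)
12U → rack 5 (remaining 8U)
6U → rack 3 (remaining 0U)
3U → rack 5 (remaining 5U)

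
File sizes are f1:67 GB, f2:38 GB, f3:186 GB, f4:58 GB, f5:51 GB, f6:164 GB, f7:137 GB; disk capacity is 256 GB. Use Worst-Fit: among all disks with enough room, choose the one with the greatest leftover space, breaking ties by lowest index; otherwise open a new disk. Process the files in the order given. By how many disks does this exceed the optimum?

Worst-Fit: [67,38,58,51] [186] [164] [137] → 4 disks.
Total size 701 GB; any packing needs at least ⌈701/256⌉ = 3 disks.
An optimal packing achieves that bound: [186,67] [164,58] [137,51,38] → 3 disks.
Excess: 4 − 3 = 1.

1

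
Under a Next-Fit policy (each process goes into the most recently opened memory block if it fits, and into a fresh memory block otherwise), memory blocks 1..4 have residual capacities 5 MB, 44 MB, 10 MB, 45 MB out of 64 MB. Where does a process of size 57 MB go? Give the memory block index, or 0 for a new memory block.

0

Next-Fit only looks at memory block 4, which has 45 MB free.
57 MB does not fit, so a new memory block is opened.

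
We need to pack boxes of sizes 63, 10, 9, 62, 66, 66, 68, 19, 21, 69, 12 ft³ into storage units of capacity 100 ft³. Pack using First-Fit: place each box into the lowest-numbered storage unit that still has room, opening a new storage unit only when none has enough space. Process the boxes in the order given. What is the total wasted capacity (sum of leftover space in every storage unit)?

135

Put 63 ft³ in storage unit 1; 37 ft³ remain.
Put 10 ft³ in storage unit 1; 27 ft³ remain.
Put 9 ft³ in storage unit 1; 18 ft³ remain.
Put 62 ft³ in storage unit 2; 38 ft³ remain.
Put 66 ft³ in storage unit 3; 34 ft³ remain.
Put 66 ft³ in storage unit 4; 34 ft³ remain.
Put 68 ft³ in storage unit 5; 32 ft³ remain.
Put 19 ft³ in storage unit 2; 19 ft³ remain.
Put 21 ft³ in storage unit 3; 13 ft³ remain.
Put 69 ft³ in storage unit 6; 31 ft³ remain.
Put 12 ft³ in storage unit 1; 6 ft³ remain.
6 storage units × 100 ft³ = 600 ft³; used 465 ft³; unused 135 ft³.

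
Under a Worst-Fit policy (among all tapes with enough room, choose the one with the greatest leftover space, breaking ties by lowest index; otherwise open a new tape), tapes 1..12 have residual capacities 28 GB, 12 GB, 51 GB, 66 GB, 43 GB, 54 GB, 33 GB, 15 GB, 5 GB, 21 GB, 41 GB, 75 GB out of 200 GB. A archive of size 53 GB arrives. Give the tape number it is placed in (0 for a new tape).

Tapes with room: tape 4 (66 GB), tape 6 (54 GB), tape 12 (75 GB).
Most room is tape 12 with 75 GB free.

12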